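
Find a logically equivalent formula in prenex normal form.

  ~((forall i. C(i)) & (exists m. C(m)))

Push ¬ through the quantifiers and connectives to reach negation normal form:
  (exists i. ~C(i)) | (forall m. ~C(m))
All bound variables are already distinct, so no renaming is needed.
Finally move all quantifiers to the prefix:
  exists i. forall m. (~C(i) | ~C(m))

exists i. forall m. (~C(i) | ~C(m))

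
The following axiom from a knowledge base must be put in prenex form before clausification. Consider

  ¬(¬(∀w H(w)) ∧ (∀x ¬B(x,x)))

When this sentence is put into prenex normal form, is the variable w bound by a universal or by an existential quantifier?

universal

Drive negations inward (¬∀x A ≡ ∃x ¬A, ¬∃x A ≡ ∀x ¬A, De Morgan for ∧/∨):
  (∀w H(w)) ∨ (∃x B(x,x))
Finally move all quantifiers to the prefix:
  ∀w ∃x (H(w) ∨ B(x,x))
The quantifier ∀w sits under an even number of negations, so it remains universal.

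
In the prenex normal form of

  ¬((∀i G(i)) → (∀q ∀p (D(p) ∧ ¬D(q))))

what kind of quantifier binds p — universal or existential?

existential

First replace A → B with ¬A ∨ B.
  ¬(¬(∀i G(i)) ∨ (∀q ∀p (D(p) ∧ ¬D(q))))
Move each ¬ inward, flipping quantifiers it crosses:
  (∀i G(i)) ∧ (∃q ∃p (¬D(p) ∨ D(q)))
Extract every quantifier outward, since the variables are now distinct and don't occur free across branches:
  ∀i ∃q ∃p (G(i) ∧ (¬D(p) ∨ D(q)))
The quantifier ∀p sits under an odd number of negations (counting the antecedent side of each →), so it flips to ∃p.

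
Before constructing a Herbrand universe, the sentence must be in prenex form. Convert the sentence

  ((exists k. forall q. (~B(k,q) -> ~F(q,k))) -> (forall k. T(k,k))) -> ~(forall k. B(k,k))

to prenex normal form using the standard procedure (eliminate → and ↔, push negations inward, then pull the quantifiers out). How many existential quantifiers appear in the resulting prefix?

3

Rewrite implications/biconditionals: A → B as ¬A ∨ B.
  ~(~(exists k. forall q. (~~B(k,q) | ~F(q,k))) | (forall k. T(k,k))) | ~(forall k. B(k,k))
Move each ¬ inward, flipping quantifiers it crosses:
  (exists k. forall q. (B(k,q) | ~F(q,k))) & (exists k. ~T(k,k)) | (exists k. ~B(k,k))
Give each quantifier a distinct variable: k↦v1, k↦b.
  (exists k. forall q. (B(k,q) | ~F(q,k))) & (exists v1. ~T(v1,v1)) | (exists b. ~B(b,b))
Extract every quantifier outward, since the variables are now distinct and don't occur free across branches:
  exists k. forall q. exists v1. exists b. ((B(k,q) | ~F(q,k)) & ~T(v1,v1) | ~B(b,b))
The prefix is exists k forall q exists v1 exists b: 1 universal, 3 existential.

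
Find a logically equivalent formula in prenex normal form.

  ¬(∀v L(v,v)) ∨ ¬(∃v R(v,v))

Push ¬ through the quantifiers and connectives to reach negation normal form:
  (∃v ¬L(v,v)) ∨ (∀v ¬R(v,v))
Standardize variables apart so no two quantifiers bind the same name: v↦a.
  (∃v ¬L(v,v)) ∨ (∀a ¬R(a,a))
Finally move all quantifiers to the prefix:
  ∃v ∀a (¬L(v,v) ∨ ¬R(a,a))

∃v ∀a (¬L(v,v) ∨ ¬R(a,a))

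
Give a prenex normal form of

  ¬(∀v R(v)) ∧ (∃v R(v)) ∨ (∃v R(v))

Push ¬ through the quantifiers and connectives to reach negation normal form:
  (∃v ¬R(v)) ∧ (∃v R(v)) ∨ (∃v R(v))
Standardize variables apart so no two quantifiers bind the same name: v↦p, v↦w.
  (∃v ¬R(v)) ∧ (∃p R(p)) ∨ (∃w R(w))
Finally move all quantifiers to the prefix:
  ∃v ∃p ∃w (¬R(v) ∧ R(p) ∨ R(w))

∃v ∃p ∃w (¬R(v) ∧ R(p) ∨ R(w))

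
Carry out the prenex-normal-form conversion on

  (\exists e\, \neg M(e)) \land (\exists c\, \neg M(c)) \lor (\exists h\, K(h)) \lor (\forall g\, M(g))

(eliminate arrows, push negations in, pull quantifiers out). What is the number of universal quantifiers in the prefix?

1

Extract every quantifier outward, since the variables are now distinct and don't occur free across branches:
  \exists e\, \exists c\, \exists h\, \forall g\, (\neg M(e) \land \neg M(c) \lor K(h) \lor M(g))
The prefix is \exists e \exists c \exists h \forall g: 1 universal, 3 existential.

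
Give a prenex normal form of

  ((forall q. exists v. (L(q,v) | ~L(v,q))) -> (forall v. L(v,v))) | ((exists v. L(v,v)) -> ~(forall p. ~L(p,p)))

exists q. forall v. forall b. forall a. exists p. (~L(q,v) & L(v,q) | L(b,b) | ~L(a,a) | L(p,p))

Rewrite implications/biconditionals: A → B as ¬A ∨ B.
  ~(forall q. exists v. (L(q,v) | ~L(v,q))) | (forall v. L(v,v)) | ~(exists v. L(v,v)) | ~(forall p. ~L(p,p))
Push ¬ through the quantifiers and connectives to reach negation normal form:
  (exists q. forall v. (~L(q,v) & L(v,q))) | (forall v. L(v,v)) | (forall v. ~L(v,v)) | (exists p. L(p,p))
Rename bound variables to avoid capture: v↦b, v↦a.
  (exists q. forall v. (~L(q,v) & L(v,q))) | (forall b. L(b,b)) | (forall a. ~L(a,a)) | (exists p. L(p,p))
Extract every quantifier outward, since the variables are now distinct and don't occur free across branches:
  exists q. forall v. forall b. forall a. exists p. (~L(q,v) & L(v,q) | L(b,b) | ~L(a,a) | L(p,p))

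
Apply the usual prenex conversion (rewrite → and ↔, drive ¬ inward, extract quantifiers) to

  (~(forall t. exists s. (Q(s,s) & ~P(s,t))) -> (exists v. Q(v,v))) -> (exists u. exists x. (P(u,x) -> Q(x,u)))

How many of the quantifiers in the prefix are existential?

First replace A → B with ¬A ∨ B.
  ~(~~(forall t. exists s. (Q(s,s) & ~P(s,t))) | (exists v. Q(v,v))) | (exists u. exists x. (~P(u,x) | Q(x,u)))
Push ¬ through the quantifiers and connectives to reach negation normal form:
  (exists t. forall s. (~Q(s,s) | P(s,t))) & (forall v. ~Q(v,v)) | (exists u. exists x. (~P(u,x) | Q(x,u)))
All bound variables are already distinct, so no renaming is needed.
Finally move all quantifiers to the prefix:
  exists t. forall s. forall v. exists u. exists x. ((~Q(s,s) | P(s,t)) & ~Q(v,v) | ~P(u,x) | Q(x,u))
The prefix is exists t forall s forall v exists u exists x: 2 universal, 3 existential.

3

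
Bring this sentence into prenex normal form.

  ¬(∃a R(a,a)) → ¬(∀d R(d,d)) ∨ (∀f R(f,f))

∃a ∃d ∀f (R(a,a) ∨ ¬R(d,d) ∨ R(f,f))

Eliminate → and ↔ using ¬ and ∨.
  ¬¬(∃a R(a,a)) ∨ ¬(∀d R(d,d)) ∨ (∀f R(f,f))
Push ¬ through the quantifiers and connectives to reach negation normal form:
  (∃a R(a,a)) ∨ (∃d ¬R(d,d)) ∨ (∀f R(f,f))
All bound variables are already distinct, so no renaming is needed.
Finally move all quantifiers to the prefix:
  ∃a ∃d ∀f (R(a,a) ∨ ¬R(d,d) ∨ R(f,f))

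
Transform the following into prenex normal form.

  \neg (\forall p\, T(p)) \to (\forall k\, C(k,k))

\forall p\, \forall k\, (T(p) \lor C(k,k))

First replace A → B with ¬A ∨ B.
  \neg \neg (\forall p\, T(p)) \lor (\forall k\, C(k,k))
Move each ¬ inward, flipping quantifiers it crosses:
  (\forall p\, T(p)) \lor (\forall k\, C(k,k))
Finally move all quantifiers to the prefix:
  \forall p\, \forall k\, (T(p) \lor C(k,k))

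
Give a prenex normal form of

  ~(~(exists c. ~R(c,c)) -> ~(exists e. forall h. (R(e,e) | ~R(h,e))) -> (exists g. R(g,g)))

Eliminate → and ↔ using ¬ and ∨.
  ~(~~(exists c. ~R(c,c)) | ~~(exists e. forall h. (R(e,e) | ~R(h,e))) | (exists g. R(g,g)))
Drive negations inward (¬∀x A ≡ ∃x ¬A, ¬∃x A ≡ ∀x ¬A, De Morgan for ∧/∨):
  (forall c. R(c,c)) & (forall e. exists h. (~R(e,e) & R(h,e))) & (forall g. ~R(g,g))
All bound variables are already distinct, so no renaming is needed.
Finally move all quantifiers to the prefix:
  forall c. forall e. exists h. forall g. (R(c,c) & ~R(e,e) & R(h,e) & ~R(g,g))

forall c. forall e. exists h. forall g. (R(c,c) & ~R(e,e) & R(h,e) & ~R(g,g))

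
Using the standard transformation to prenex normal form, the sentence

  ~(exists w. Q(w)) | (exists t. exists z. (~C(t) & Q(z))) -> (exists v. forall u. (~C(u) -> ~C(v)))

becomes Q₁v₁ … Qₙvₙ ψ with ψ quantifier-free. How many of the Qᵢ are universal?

3

Rewrite implications/biconditionals: A → B as ¬A ∨ B.
  ~(~(exists w. Q(w)) | (exists t. exists z. (~C(t) & Q(z)))) | (exists v. forall u. (~~C(u) | ~C(v)))
Move each ¬ inward, flipping quantifiers it crosses:
  (exists w. Q(w)) & (forall t. forall z. (C(t) | ~Q(z))) | (exists v. forall u. (C(u) | ~C(v)))
All bound variables are already distinct, so no renaming is needed.
Pull the quantifiers to the front (each side's bound variable is not free in the other side):
  exists w. forall t. forall z. exists v. forall u. (Q(w) & (C(t) | ~Q(z)) | C(u) | ~C(v))
The prefix is exists w forall t forall z exists v forall u: 3 universal, 2 existential.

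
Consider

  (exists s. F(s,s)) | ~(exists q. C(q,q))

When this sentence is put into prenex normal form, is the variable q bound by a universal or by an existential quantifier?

universal

Push ¬ through the quantifiers and connectives to reach negation normal form:
  (exists s. F(s,s)) | (forall q. ~C(q,q))
Finally move all quantifiers to the prefix:
  exists s. forall q. (F(s,s) | ~C(q,q))
The quantifier exists q sits under an odd number of negations, so it flips to forall q.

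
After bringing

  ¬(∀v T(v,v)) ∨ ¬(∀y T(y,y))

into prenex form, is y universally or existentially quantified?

existential

Move each ¬ inward, flipping quantifiers it crosses:
  (∃v ¬T(v,v)) ∨ (∃y ¬T(y,y))
All bound variables are already distinct, so no renaming is needed.
Finally move all quantifiers to the prefix:
  ∃v ∃y (¬T(v,v) ∨ ¬T(y,y))
The quantifier ∀y sits under an odd number of negations, so it flips to ∃y.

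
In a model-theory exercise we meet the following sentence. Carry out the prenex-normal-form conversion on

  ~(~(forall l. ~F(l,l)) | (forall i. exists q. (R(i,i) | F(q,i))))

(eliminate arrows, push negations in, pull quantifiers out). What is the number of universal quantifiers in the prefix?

2

Drive negations inward (¬∀x A ≡ ∃x ¬A, ¬∃x A ≡ ∀x ¬A, De Morgan for ∧/∨):
  (forall l. ~F(l,l)) & (exists i. forall q. (~R(i,i) & ~F(q,i)))
All bound variables are already distinct, so no renaming is needed.
Finally move all quantifiers to the prefix:
  forall l. exists i. forall q. (~F(l,l) & ~R(i,i) & ~F(q,i))
The prefix is forall l exists i forall q: 2 universal, 1 existential.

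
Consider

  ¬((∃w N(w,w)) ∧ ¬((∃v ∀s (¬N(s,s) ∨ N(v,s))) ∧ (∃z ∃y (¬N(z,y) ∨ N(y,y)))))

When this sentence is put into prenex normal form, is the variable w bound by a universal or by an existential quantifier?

universal

Drive negations inward (¬∀x A ≡ ∃x ¬A, ¬∃x A ≡ ∀x ¬A, De Morgan for ∧/∨):
  (∀w ¬N(w,w)) ∨ (∃v ∀s (¬N(s,s) ∨ N(v,s))) ∧ (∃z ∃y (¬N(z,y) ∨ N(y,y)))
Finally move all quantifiers to the prefix:
  ∀w ∃v ∀s ∃z ∃y (¬N(w,w) ∨ (¬N(s,s) ∨ N(v,s)) ∧ (¬N(z,y) ∨ N(y,y)))
The quantifier ∃w sits under an odd number of negations, so it flips to ∀w.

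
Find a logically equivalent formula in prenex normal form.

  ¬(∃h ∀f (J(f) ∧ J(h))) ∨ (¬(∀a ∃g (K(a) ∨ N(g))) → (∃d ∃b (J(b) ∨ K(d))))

Eliminate → and ↔ using ¬ and ∨.
  ¬(∃h ∀f (J(f) ∧ J(h))) ∨ ¬¬(∀a ∃g (K(a) ∨ N(g))) ∨ (∃d ∃b (J(b) ∨ K(d)))
Move each ¬ inward, flipping quantifiers it crosses:
  (∀h ∃f (¬J(f) ∨ ¬J(h))) ∨ (∀a ∃g (K(a) ∨ N(g))) ∨ (∃d ∃b (J(b) ∨ K(d)))
All bound variables are already distinct, so no renaming is needed.
Finally move all quantifiers to the prefix:
  ∀h ∃f ∀a ∃g ∃d ∃b (¬J(f) ∨ ¬J(h) ∨ K(a) ∨ N(g) ∨ J(b) ∨ K(d))

∀h ∃f ∀a ∃g ∃d ∃b (¬J(f) ∨ ¬J(h) ∨ K(a) ∨ N(g) ∨ J(b) ∨ K(d))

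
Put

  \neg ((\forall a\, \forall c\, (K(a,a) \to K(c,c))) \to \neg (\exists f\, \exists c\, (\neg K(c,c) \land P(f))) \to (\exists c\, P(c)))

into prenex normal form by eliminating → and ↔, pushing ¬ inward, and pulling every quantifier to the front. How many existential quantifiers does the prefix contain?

0

First replace A → B with ¬A ∨ B.
  \neg (\neg (\forall a\, \forall c\, (\neg K(a,a) \lor K(c,c))) \lor \neg \neg (\exists f\, \exists c\, (\neg K(c,c) \land P(f))) \lor (\exists c\, P(c)))
Move each ¬ inward, flipping quantifiers it crosses:
  (\forall a\, \forall c\, (\neg K(a,a) \lor K(c,c))) \land (\forall f\, \forall c\, (K(c,c) \lor \neg P(f))) \land (\forall c\, \neg P(c))
Rename bound variables to avoid capture: c↦y, c↦s.
  (\forall a\, \forall c\, (\neg K(a,a) \lor K(c,c))) \land (\forall f\, \forall y\, (K(y,y) \lor \neg P(f))) \land (\forall s\, \neg P(s))
Extract every quantifier outward, since the variables are now distinct and don't occur free across branches:
  \forall a\, \forall c\, \forall f\, \forall y\, \forall s\, ((\neg K(a,a) \lor K(c,c)) \land (K(y,y) \lor \neg P(f)) \land \neg P(s))
The prefix is \forall a \forall c \forall f \forall y \forall s: 5 universal, 0 existential.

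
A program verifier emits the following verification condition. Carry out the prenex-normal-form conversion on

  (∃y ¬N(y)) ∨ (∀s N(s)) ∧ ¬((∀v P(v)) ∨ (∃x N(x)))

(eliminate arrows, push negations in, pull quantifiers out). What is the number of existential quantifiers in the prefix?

Move each ¬ inward, flipping quantifiers it crosses:
  (∃y ¬N(y)) ∨ (∀s N(s)) ∧ (∃v ¬P(v)) ∧ (∀x ¬N(x))
All bound variables are already distinct, so no renaming is needed.
Finally move all quantifiers to the prefix:
  ∃y ∀s ∃v ∀x (¬N(y) ∨ N(s) ∧ ¬P(v) ∧ ¬N(x))
The prefix is ∃y ∀s ∃v ∀x: 2 universal, 2 existential.

2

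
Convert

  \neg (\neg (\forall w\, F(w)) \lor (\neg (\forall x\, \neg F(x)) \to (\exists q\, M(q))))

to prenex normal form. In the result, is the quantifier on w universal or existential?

universal

Eliminate → and ↔ using ¬ and ∨.
  \neg (\neg (\forall w\, F(w)) \lor \neg \neg (\forall x\, \neg F(x)) \lor (\exists q\, M(q)))
Drive negations inward (¬∀x A ≡ ∃x ¬A, ¬∃x A ≡ ∀x ¬A, De Morgan for ∧/∨):
  (\forall w\, F(w)) \land (\exists x\, F(x)) \land (\forall q\, \neg M(q))
Pull the quantifiers to the front (each side's bound variable is not free in the other side):
  \forall w\, \exists x\, \forall q\, (F(w) \land F(x) \land \neg M(q))
The quantifier \forall w sits under an even number of negations (counting the antecedent side of each →), so it remains universal.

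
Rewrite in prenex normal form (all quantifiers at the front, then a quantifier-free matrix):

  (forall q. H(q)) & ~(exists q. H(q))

Move each ¬ inward, flipping quantifiers it crosses:
  (forall q. H(q)) & (forall q. ~H(q))
Give each quantifier a distinct variable: q↦u.
  (forall q. H(q)) & (forall u. ~H(u))
Finally move all quantifiers to the prefix:
  forall q. forall u. (H(q) & ~H(u))

forall q. forall u. (H(q) & ~H(u))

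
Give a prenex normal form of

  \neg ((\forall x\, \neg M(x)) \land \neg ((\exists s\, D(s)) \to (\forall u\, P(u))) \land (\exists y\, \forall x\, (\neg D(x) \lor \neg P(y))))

Rewrite implications/biconditionals: A → B as ¬A ∨ B.
  \neg ((\forall x\, \neg M(x)) \land \neg (\neg (\exists s\, D(s)) \lor (\forall u\, P(u))) \land (\exists y\, \forall x\, (\neg D(x) \lor \neg P(y))))
Drive negations inward (¬∀x A ≡ ∃x ¬A, ¬∃x A ≡ ∀x ¬A, De Morgan for ∧/∨):
  (\exists x\, M(x)) \lor (\forall s\, \neg D(s)) \lor (\forall u\, P(u)) \lor (\forall y\, \exists x\, (D(x) \land P(y)))
Rename bound variables to avoid capture: x↦c.
  (\exists x\, M(x)) \lor (\forall s\, \neg D(s)) \lor (\forall u\, P(u)) \lor (\forall y\, \exists c\, (D(c) \land P(y)))
Finally move all quantifiers to the prefix:
  \exists x\, \forall s\, \forall u\, \forall y\, \exists c\, (M(x) \lor \neg D(s) \lor P(u) \lor D(c) \land P(y))

\exists x\, \forall s\, \forall u\, \forall y\, \exists c\, (M(x) \lor \neg D(s) \lor P(u) \lor D(c) \land P(y))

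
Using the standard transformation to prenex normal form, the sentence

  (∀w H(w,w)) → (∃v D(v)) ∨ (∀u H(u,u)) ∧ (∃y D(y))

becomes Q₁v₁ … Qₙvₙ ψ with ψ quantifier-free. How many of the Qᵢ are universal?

First replace A → B with ¬A ∨ B.
  ¬(∀w H(w,w)) ∨ (∃v D(v)) ∨ (∀u H(u,u)) ∧ (∃y D(y))
Drive negations inward (¬∀x A ≡ ∃x ¬A, ¬∃x A ≡ ∀x ¬A, De Morgan for ∧/∨):
  (∃w ¬H(w,w)) ∨ (∃v D(v)) ∨ (∀u H(u,u)) ∧ (∃y D(y))
All bound variables are already distinct, so no renaming is needed.
Pull the quantifiers to the front (each side's bound variable is not free in the other side):
  ∃w ∃v ∀u ∃y (¬H(w,w) ∨ D(v) ∨ H(u,u) ∧ D(y))
The prefix is ∃w ∃v ∀u ∃y: 1 universal, 3 existential.

1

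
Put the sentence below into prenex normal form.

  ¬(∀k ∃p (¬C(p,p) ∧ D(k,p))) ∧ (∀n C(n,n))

∃k ∀p ∀n ((C(p,p) ∨ ¬D(k,p)) ∧ C(n,n))

Move each ¬ inward, flipping quantifiers it crosses:
  (∃k ∀p (C(p,p) ∨ ¬D(k,p))) ∧ (∀n C(n,n))
Finally move all quantifiers to the prefix:
  ∃k ∀p ∀n ((C(p,p) ∨ ¬D(k,p)) ∧ C(n,n))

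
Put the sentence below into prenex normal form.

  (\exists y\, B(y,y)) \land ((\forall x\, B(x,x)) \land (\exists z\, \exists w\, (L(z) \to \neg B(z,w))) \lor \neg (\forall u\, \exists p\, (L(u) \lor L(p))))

Rewrite implications/biconditionals: A → B as ¬A ∨ B.
  (\exists y\, B(y,y)) \land ((\forall x\, B(x,x)) \land (\exists z\, \exists w\, (\neg L(z) \lor \neg B(z,w))) \lor \neg (\forall u\, \exists p\, (L(u) \lor L(p))))
Move each ¬ inward, flipping quantifiers it crosses:
  (\exists y\, B(y,y)) \land ((\forall x\, B(x,x)) \land (\exists z\, \exists w\, (\neg L(z) \lor \neg B(z,w))) \lor (\exists u\, \forall p\, (\neg L(u) \land \neg L(p))))
Pull the quantifiers to the front (each side's bound variable is not free in the other side):
  \exists y\, \forall x\, \exists z\, \exists w\, \exists u\, \forall p\, (B(y,y) \land (B(x,x) \land (\neg L(z) \lor \neg B(z,w)) \lor \neg L(u) \land \neg L(p)))

\exists y\, \forall x\, \exists z\, \exists w\, \exists u\, \forall p\, (B(y,y) \land (B(x,x) \land (\neg L(z) \lor \neg B(z,w)) \lor \neg L(u) \land \neg L(p)))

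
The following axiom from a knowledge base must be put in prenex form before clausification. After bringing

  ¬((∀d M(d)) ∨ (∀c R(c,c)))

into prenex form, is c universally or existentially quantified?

Push ¬ through the quantifiers and connectives to reach negation normal form:
  (∃d ¬M(d)) ∧ (∃c ¬R(c,c))
Finally move all quantifiers to the prefix:
  ∃d ∃c (¬M(d) ∧ ¬R(c,c))
The quantifier ∀c sits under an odd number of negations, so it flips to ∃c.

existential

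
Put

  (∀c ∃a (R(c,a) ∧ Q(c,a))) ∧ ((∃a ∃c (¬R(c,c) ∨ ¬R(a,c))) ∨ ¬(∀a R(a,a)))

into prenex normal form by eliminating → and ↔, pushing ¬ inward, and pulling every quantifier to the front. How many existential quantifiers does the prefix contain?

4

Push ¬ through the quantifiers and connectives to reach negation normal form:
  (∀c ∃a (R(c,a) ∧ Q(c,a))) ∧ ((∃a ∃c (¬R(c,c) ∨ ¬R(a,c))) ∨ (∃a ¬R(a,a)))
Give each quantifier a distinct variable: a↦w, c↦u, a↦b.
  (∀c ∃a (R(c,a) ∧ Q(c,a))) ∧ ((∃w ∃u (¬R(u,u) ∨ ¬R(w,u))) ∨ (∃b ¬R(b,b)))
Extract every quantifier outward, since the variables are now distinct and don't occur free across branches:
  ∀c ∃a ∃w ∃u ∃b (R(c,a) ∧ Q(c,a) ∧ (¬R(u,u) ∨ ¬R(w,u) ∨ ¬R(b,b)))
The prefix is ∀c ∃a ∃w ∃u ∃b: 1 universal, 4 existential.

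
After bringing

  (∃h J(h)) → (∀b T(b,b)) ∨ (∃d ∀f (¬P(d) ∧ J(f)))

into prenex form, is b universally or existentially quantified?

First replace A → B with ¬A ∨ B.
  ¬(∃h J(h)) ∨ (∀b T(b,b)) ∨ (∃d ∀f (¬P(d) ∧ J(f)))
Drive negations inward (¬∀x A ≡ ∃x ¬A, ¬∃x A ≡ ∀x ¬A, De Morgan for ∧/∨):
  (∀h ¬J(h)) ∨ (∀b T(b,b)) ∨ (∃d ∀f (¬P(d) ∧ J(f)))
Extract every quantifier outward, since the variables are now distinct and don't occur free across branches:
  ∀h ∀b ∃d ∀f (¬J(h) ∨ T(b,b) ∨ ¬P(d) ∧ J(f))
The quantifier ∀b sits under an even number of negations (counting the antecedent side of each →), so it remains universal.

universal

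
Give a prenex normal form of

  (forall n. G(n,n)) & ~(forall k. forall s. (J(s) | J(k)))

forall n. exists k. exists s. (G(n,n) & ~J(s) & ~J(k))

Drive negations inward (¬∀x A ≡ ∃x ¬A, ¬∃x A ≡ ∀x ¬A, De Morgan for ∧/∨):
  (forall n. G(n,n)) & (exists k. exists s. (~J(s) & ~J(k)))
All bound variables are already distinct, so no renaming is needed.
Extract every quantifier outward, since the variables are now distinct and don't occur free across branches:
  forall n. exists k. exists s. (G(n,n) & ~J(s) & ~J(k))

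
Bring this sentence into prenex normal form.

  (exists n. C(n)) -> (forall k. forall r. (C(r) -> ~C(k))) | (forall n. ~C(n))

First replace A → B with ¬A ∨ B.
  ~(exists n. C(n)) | (forall k. forall r. (~C(r) | ~C(k))) | (forall n. ~C(n))
Drive negations inward (¬∀x A ≡ ∃x ¬A, ¬∃x A ≡ ∀x ¬A, De Morgan for ∧/∨):
  (forall n. ~C(n)) | (forall k. forall r. (~C(r) | ~C(k))) | (forall n. ~C(n))
Give each quantifier a distinct variable: n↦w.
  (forall n. ~C(n)) | (forall k. forall r. (~C(r) | ~C(k))) | (forall w. ~C(w))
Pull the quantifiers to the front (each side's bound variable is not free in the other side):
  forall n. forall k. forall r. forall w. (~C(n) | ~C(r) | ~C(k) | ~C(w))

forall n. forall k. forall r. forall w. (~C(n) | ~C(r) | ~C(k) | ~C(w))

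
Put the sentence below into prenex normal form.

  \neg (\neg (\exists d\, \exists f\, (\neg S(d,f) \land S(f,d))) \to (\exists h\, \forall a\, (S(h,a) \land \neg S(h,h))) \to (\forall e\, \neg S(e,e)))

\forall d\, \forall f\, \exists h\, \forall a\, \exists e\, ((S(d,f) \lor \neg S(f,d)) \land S(h,a) \land \neg S(h,h) \land S(e,e))

Eliminate → and ↔ using ¬ and ∨.
  \neg (\neg \neg (\exists d\, \exists f\, (\neg S(d,f) \land S(f,d))) \lor \neg (\exists h\, \forall a\, (S(h,a) \land \neg S(h,h))) \lor (\forall e\, \neg S(e,e)))
Drive negations inward (¬∀x A ≡ ∃x ¬A, ¬∃x A ≡ ∀x ¬A, De Morgan for ∧/∨):
  (\forall d\, \forall f\, (S(d,f) \lor \neg S(f,d))) \land (\exists h\, \forall a\, (S(h,a) \land \neg S(h,h))) \land (\exists e\, S(e,e))
All bound variables are already distinct, so no renaming is needed.
Pull the quantifiers to the front (each side's bound variable is not free in the other side):
  \forall d\, \forall f\, \exists h\, \forall a\, \exists e\, ((S(d,f) \lor \neg S(f,d)) \land S(h,a) \land \neg S(h,h) \land S(e,e))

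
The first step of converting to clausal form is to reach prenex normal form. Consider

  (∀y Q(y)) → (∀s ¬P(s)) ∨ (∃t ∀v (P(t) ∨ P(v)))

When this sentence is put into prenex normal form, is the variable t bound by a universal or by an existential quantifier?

First replace A → B with ¬A ∨ B.
  ¬(∀y Q(y)) ∨ (∀s ¬P(s)) ∨ (∃t ∀v (P(t) ∨ P(v)))
Drive negations inward (¬∀x A ≡ ∃x ¬A, ¬∃x A ≡ ∀x ¬A, De Morgan for ∧/∨):
  (∃y ¬Q(y)) ∨ (∀s ¬P(s)) ∨ (∃t ∀v (P(t) ∨ P(v)))
All bound variables are already distinct, so no renaming is needed.
Finally move all quantifiers to the prefix:
  ∃y ∀s ∃t ∀v (¬Q(y) ∨ ¬P(s) ∨ P(t) ∨ P(v))
The quantifier ∃t sits under an even number of negations (counting the antecedent side of each →), so it remains existential.

existential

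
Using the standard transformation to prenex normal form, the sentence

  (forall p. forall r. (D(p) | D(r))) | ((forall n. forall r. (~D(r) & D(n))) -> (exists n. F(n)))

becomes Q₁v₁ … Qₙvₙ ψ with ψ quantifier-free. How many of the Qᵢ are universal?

Rewrite implications/biconditionals: A → B as ¬A ∨ B.
  (forall p. forall r. (D(p) | D(r))) | ~(forall n. forall r. (~D(r) & D(n))) | (exists n. F(n))
Push ¬ through the quantifiers and connectives to reach negation normal form:
  (forall p. forall r. (D(p) | D(r))) | (exists n. exists r. (D(r) | ~D(n))) | (exists n. F(n))
Give each quantifier a distinct variable: r↦c, n↦w.
  (forall p. forall r. (D(p) | D(r))) | (exists n. exists c. (D(c) | ~D(n))) | (exists w. F(w))
Extract every quantifier outward, since the variables are now distinct and don't occur free across branches:
  forall p. forall r. exists n. exists c. exists w. (D(p) | D(r) | D(c) | ~D(n) | F(w))
The prefix is forall p forall r exists n exists c exists w: 2 universal, 3 existential.

2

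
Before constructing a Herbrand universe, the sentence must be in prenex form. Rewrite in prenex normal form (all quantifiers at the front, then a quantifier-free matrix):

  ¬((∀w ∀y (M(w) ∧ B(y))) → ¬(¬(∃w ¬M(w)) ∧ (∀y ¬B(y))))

First replace A → B with ¬A ∨ B.
  ¬(¬(∀w ∀y (M(w) ∧ B(y))) ∨ ¬(¬(∃w ¬M(w)) ∧ (∀y ¬B(y))))
Move each ¬ inward, flipping quantifiers it crosses:
  (∀w ∀y (M(w) ∧ B(y))) ∧ (∀w M(w)) ∧ (∀y ¬B(y))
Rename bound variables to avoid capture: w↦q, y↦x1.
  (∀w ∀y (M(w) ∧ B(y))) ∧ (∀q M(q)) ∧ (∀x1 ¬B(x1))
Pull the quantifiers to the front (each side's bound variable is not free in the other side):
  ∀w ∀y ∀q ∀x1 (M(w) ∧ B(y) ∧ M(q) ∧ ¬B(x1))

∀w ∀y ∀q ∀x1 (M(w) ∧ B(y) ∧ M(q) ∧ ¬B(x1))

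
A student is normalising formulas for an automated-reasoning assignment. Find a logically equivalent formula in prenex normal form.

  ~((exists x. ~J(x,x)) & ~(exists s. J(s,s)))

Drive negations inward (¬∀x A ≡ ∃x ¬A, ¬∃x A ≡ ∀x ¬A, De Morgan for ∧/∨):
  (forall x. J(x,x)) | (exists s. J(s,s))
All bound variables are already distinct, so no renaming is needed.
Pull the quantifiers to the front (each side's bound variable is not free in the other side):
  forall x. exists s. (J(x,x) | J(s,s))

forall x. exists s. (J(x,x) | J(s,s))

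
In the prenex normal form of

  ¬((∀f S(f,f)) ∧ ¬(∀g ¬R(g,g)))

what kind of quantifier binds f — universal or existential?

existential

Drive negations inward (¬∀x A ≡ ∃x ¬A, ¬∃x A ≡ ∀x ¬A, De Morgan for ∧/∨):
  (∃f ¬S(f,f)) ∨ (∀g ¬R(g,g))
Pull the quantifiers to the front (each side's bound variable is not free in the other side):
  ∃f ∀g (¬S(f,f) ∨ ¬R(g,g))
The quantifier ∀f sits under an odd number of negations, so it flips to ∃f.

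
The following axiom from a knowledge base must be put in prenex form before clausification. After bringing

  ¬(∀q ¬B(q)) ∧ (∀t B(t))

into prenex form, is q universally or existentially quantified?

Push ¬ through the quantifiers and connectives to reach negation normal form:
  (∃q B(q)) ∧ (∀t B(t))
Pull the quantifiers to the front (each side's bound variable is not free in the other side):
  ∃q ∀t (B(q) ∧ B(t))
The quantifier ∀q sits under an odd number of negations, so it flips to ∃q.

existential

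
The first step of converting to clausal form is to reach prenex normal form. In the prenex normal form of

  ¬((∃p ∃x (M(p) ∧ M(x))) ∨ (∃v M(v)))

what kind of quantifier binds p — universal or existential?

universal

Push ¬ through the quantifiers and connectives to reach negation normal form:
  (∀p ∀x (¬M(p) ∨ ¬M(x))) ∧ (∀v ¬M(v))
All bound variables are already distinct, so no renaming is needed.
Extract every quantifier outward, since the variables are now distinct and don't occur free across branches:
  ∀p ∀x ∀v ((¬M(p) ∨ ¬M(x)) ∧ ¬M(v))
The quantifier ∃p sits under an odd number of negations, so it flips to ∀p.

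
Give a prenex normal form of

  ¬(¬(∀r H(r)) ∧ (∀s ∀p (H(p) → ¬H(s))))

∀r ∃s ∃p (H(r) ∨ H(p) ∧ H(s))

First replace A → B with ¬A ∨ B.
  ¬(¬(∀r H(r)) ∧ (∀s ∀p (¬H(p) ∨ ¬H(s))))
Move each ¬ inward, flipping quantifiers it crosses:
  (∀r H(r)) ∨ (∃s ∃p (H(p) ∧ H(s)))
Finally move all quantifiers to the prefix:
  ∀r ∃s ∃p (H(r) ∨ H(p) ∧ H(s))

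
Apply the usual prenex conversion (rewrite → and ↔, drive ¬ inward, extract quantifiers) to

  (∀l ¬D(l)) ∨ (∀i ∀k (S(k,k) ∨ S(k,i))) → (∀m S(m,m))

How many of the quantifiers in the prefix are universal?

First replace A → B with ¬A ∨ B.
  ¬((∀l ¬D(l)) ∨ (∀i ∀k (S(k,k) ∨ S(k,i)))) ∨ (∀m S(m,m))
Move each ¬ inward, flipping quantifiers it crosses:
  (∃l D(l)) ∧ (∃i ∃k (¬S(k,k) ∧ ¬S(k,i))) ∨ (∀m S(m,m))
Extract every quantifier outward, since the variables are now distinct and don't occur free across branches:
  ∃l ∃i ∃k ∀m (D(l) ∧ ¬S(k,k) ∧ ¬S(k,i) ∨ S(m,m))
The prefix is ∃l ∃i ∃k ∀m: 1 universal, 3 existential.

1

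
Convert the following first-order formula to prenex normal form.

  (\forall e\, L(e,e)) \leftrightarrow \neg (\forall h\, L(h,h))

\exists e\, \exists h\, \forall w1\, \forall w\, ((\neg L(e,e) \lor \neg L(h,h)) \land (L(w1,w1) \lor L(w,w)))

Eliminate → and ↔ using ¬ and ∨; A ↔ B as (¬A ∨ B) ∧ (¬B ∨ A).
  (\neg (\forall e\, L(e,e)) \lor \neg (\forall h\, L(h,h))) \land (\neg \neg (\forall h\, L(h,h)) \lor (\forall e\, L(e,e)))
Move each ¬ inward, flipping quantifiers it crosses:
  ((\exists e\, \neg L(e,e)) \lor (\exists h\, \neg L(h,h))) \land ((\forall h\, L(h,h)) \lor (\forall e\, L(e,e)))
Rename bound variables to avoid capture: h↦w1, e↦w.
  ((\exists e\, \neg L(e,e)) \lor (\exists h\, \neg L(h,h))) \land ((\forall w1\, L(w1,w1)) \lor (\forall w\, L(w,w)))
Extract every quantifier outward, since the variables are now distinct and don't occur free across branches:
  \exists e\, \exists h\, \forall w1\, \forall w\, ((\neg L(e,e) \lor \neg L(h,h)) \land (L(w1,w1) \lor L(w,w)))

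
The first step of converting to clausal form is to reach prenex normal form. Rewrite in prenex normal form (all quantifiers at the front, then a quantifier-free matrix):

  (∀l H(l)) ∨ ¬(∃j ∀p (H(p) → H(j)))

∀l ∀j ∃p (H(l) ∨ H(p) ∧ ¬H(j))

Eliminate → and ↔ using ¬ and ∨.
  (∀l H(l)) ∨ ¬(∃j ∀p (¬H(p) ∨ H(j)))
Drive negations inward (¬∀x A ≡ ∃x ¬A, ¬∃x A ≡ ∀x ¬A, De Morgan for ∧/∨):
  (∀l H(l)) ∨ (∀j ∃p (H(p) ∧ ¬H(j)))
Pull the quantifiers to the front (each side's bound variable is not free in the other side):
  ∀l ∀j ∃p (H(l) ∨ H(p) ∧ ¬H(j))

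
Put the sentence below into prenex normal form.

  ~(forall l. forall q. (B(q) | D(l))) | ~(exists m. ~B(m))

Move each ¬ inward, flipping quantifiers it crosses:
  (exists l. exists q. (~B(q) & ~D(l))) | (forall m. B(m))
Extract every quantifier outward, since the variables are now distinct and don't occur free across branches:
  exists l. exists q. forall m. (~B(q) & ~D(l) | B(m))

exists l. exists q. forall m. (~B(q) & ~D(l) | B(m))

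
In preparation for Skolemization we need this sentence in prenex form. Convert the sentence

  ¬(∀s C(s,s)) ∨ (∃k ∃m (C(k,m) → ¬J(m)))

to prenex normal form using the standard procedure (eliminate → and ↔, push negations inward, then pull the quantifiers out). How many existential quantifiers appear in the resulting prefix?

3

First replace A → B with ¬A ∨ B.
  ¬(∀s C(s,s)) ∨ (∃k ∃m (¬C(k,m) ∨ ¬J(m)))
Move each ¬ inward, flipping quantifiers it crosses:
  (∃s ¬C(s,s)) ∨ (∃k ∃m (¬C(k,m) ∨ ¬J(m)))
Finally move all quantifiers to the prefix:
  ∃s ∃k ∃m (¬C(s,s) ∨ ¬C(k,m) ∨ ¬J(m))
The prefix is ∃s ∃k ∃m: 0 universal, 3 existential.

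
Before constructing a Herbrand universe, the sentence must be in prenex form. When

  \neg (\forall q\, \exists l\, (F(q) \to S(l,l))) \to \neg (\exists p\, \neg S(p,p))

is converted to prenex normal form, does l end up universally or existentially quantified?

existential

First replace A → B with ¬A ∨ B.
  \neg \neg (\forall q\, \exists l\, (\neg F(q) \lor S(l,l))) \lor \neg (\exists p\, \neg S(p,p))
Drive negations inward (¬∀x A ≡ ∃x ¬A, ¬∃x A ≡ ∀x ¬A, De Morgan for ∧/∨):
  (\forall q\, \exists l\, (\neg F(q) \lor S(l,l))) \lor (\forall p\, S(p,p))
Pull the quantifiers to the front (each side's bound variable is not free in the other side):
  \forall q\, \exists l\, \forall p\, (\neg F(q) \lor S(l,l) \lor S(p,p))
The quantifier \exists l sits under an even number of negations (counting the antecedent side of each →), so it remains existential.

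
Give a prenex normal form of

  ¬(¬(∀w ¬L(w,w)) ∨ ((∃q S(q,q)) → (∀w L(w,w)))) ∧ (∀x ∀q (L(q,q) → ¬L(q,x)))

Rewrite implications/biconditionals: A → B as ¬A ∨ B.
  ¬(¬(∀w ¬L(w,w)) ∨ ¬(∃q S(q,q)) ∨ (∀w L(w,w))) ∧ (∀x ∀q (¬L(q,q) ∨ ¬L(q,x)))
Move each ¬ inward, flipping quantifiers it crosses:
  (∀w ¬L(w,w)) ∧ (∃q S(q,q)) ∧ (∃w ¬L(w,w)) ∧ (∀x ∀q (¬L(q,q) ∨ ¬L(q,x)))
Rename bound variables to avoid capture: w↦v1, q↦z1.
  (∀w ¬L(w,w)) ∧ (∃q S(q,q)) ∧ (∃v1 ¬L(v1,v1)) ∧ (∀x ∀z1 (¬L(z1,z1) ∨ ¬L(z1,x)))
Extract every quantifier outward, since the variables are now distinct and don't occur free across branches:
  ∀w ∃q ∃v1 ∀x ∀z1 (¬L(w,w) ∧ S(q,q) ∧ ¬L(v1,v1) ∧ (¬L(z1,z1) ∨ ¬L(z1,x)))

∀w ∃q ∃v1 ∀x ∀z1 (¬L(w,w) ∧ S(q,q) ∧ ¬L(v1,v1) ∧ (¬L(z1,z1) ∨ ¬L(z1,x)))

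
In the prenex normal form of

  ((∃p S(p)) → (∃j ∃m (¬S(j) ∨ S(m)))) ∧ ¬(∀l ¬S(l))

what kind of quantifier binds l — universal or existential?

existential

Eliminate → and ↔ using ¬ and ∨.
  (¬(∃p S(p)) ∨ (∃j ∃m (¬S(j) ∨ S(m)))) ∧ ¬(∀l ¬S(l))
Drive negations inward (¬∀x A ≡ ∃x ¬A, ¬∃x A ≡ ∀x ¬A, De Morgan for ∧/∨):
  ((∀p ¬S(p)) ∨ (∃j ∃m (¬S(j) ∨ S(m)))) ∧ (∃l S(l))
Extract every quantifier outward, since the variables are now distinct and don't occur free across branches:
  ∀p ∃j ∃m ∃l ((¬S(p) ∨ ¬S(j) ∨ S(m)) ∧ S(l))
The quantifier ∀l sits under an odd number of negations (counting the antecedent side of each →), so it flips to ∃l.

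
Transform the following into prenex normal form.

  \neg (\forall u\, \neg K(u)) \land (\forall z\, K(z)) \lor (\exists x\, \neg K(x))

\exists u\, \forall z\, \exists x\, (K(u) \land K(z) \lor \neg K(x))

Drive negations inward (¬∀x A ≡ ∃x ¬A, ¬∃x A ≡ ∀x ¬A, De Morgan for ∧/∨):
  (\exists u\, K(u)) \land (\forall z\, K(z)) \lor (\exists x\, \neg K(x))
Extract every quantifier outward, since the variables are now distinct and don't occur free across branches:
  \exists u\, \forall z\, \exists x\, (K(u) \land K(z) \lor \neg K(x))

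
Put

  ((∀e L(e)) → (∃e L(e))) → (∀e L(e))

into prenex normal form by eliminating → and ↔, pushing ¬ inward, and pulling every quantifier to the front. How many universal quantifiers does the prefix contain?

Eliminate → and ↔ using ¬ and ∨.
  ¬(¬(∀e L(e)) ∨ (∃e L(e))) ∨ (∀e L(e))
Push ¬ through the quantifiers and connectives to reach negation normal form:
  (∀e L(e)) ∧ (∀e ¬L(e)) ∨ (∀e L(e))
Rename bound variables to avoid capture: e↦a, e↦t.
  (∀e L(e)) ∧ (∀a ¬L(a)) ∨ (∀t L(t))
Extract every quantifier outward, since the variables are now distinct and don't occur free across branches:
  ∀e ∀a ∀t (L(e) ∧ ¬L(a) ∨ L(t))
The prefix is ∀e ∀a ∀t: 3 universal, 0 existential.

3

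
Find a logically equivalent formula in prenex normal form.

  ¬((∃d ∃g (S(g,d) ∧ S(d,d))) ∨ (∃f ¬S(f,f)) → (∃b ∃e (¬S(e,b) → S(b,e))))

Rewrite implications/biconditionals: A → B as ¬A ∨ B.
  ¬(¬((∃d ∃g (S(g,d) ∧ S(d,d))) ∨ (∃f ¬S(f,f))) ∨ (∃b ∃e (¬¬S(e,b) ∨ S(b,e))))
Push ¬ through the quantifiers and connectives to reach negation normal form:
  ((∃d ∃g (S(g,d) ∧ S(d,d))) ∨ (∃f ¬S(f,f))) ∧ (∀b ∀e (¬S(e,b) ∧ ¬S(b,e)))
All bound variables are already distinct, so no renaming is needed.
Finally move all quantifiers to the prefix:
  ∃d ∃g ∃f ∀b ∀e ((S(g,d) ∧ S(d,d) ∨ ¬S(f,f)) ∧ ¬S(e,b) ∧ ¬S(b,e))

∃d ∃g ∃f ∀b ∀e ((S(g,d) ∧ S(d,d) ∨ ¬S(f,f)) ∧ ¬S(e,b) ∧ ¬S(b,e))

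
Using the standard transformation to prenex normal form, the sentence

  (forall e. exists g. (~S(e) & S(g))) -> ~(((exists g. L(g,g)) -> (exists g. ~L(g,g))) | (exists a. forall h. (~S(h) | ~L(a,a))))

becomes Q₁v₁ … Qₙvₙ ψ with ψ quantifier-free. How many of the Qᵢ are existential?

Rewrite implications/biconditionals: A → B as ¬A ∨ B.
  ~(forall e. exists g. (~S(e) & S(g))) | ~(~(exists g. L(g,g)) | (exists g. ~L(g,g)) | (exists a. forall h. (~S(h) | ~L(a,a))))
Drive negations inward (¬∀x A ≡ ∃x ¬A, ¬∃x A ≡ ∀x ¬A, De Morgan for ∧/∨):
  (exists e. forall g. (S(e) | ~S(g))) | (exists g. L(g,g)) & (forall g. L(g,g)) & (forall a. exists h. (S(h) & L(a,a)))
Give each quantifier a distinct variable: g↦z1, g↦x1.
  (exists e. forall g. (S(e) | ~S(g))) | (exists z1. L(z1,z1)) & (forall x1. L(x1,x1)) & (forall a. exists h. (S(h) & L(a,a)))
Finally move all quantifiers to the prefix:
  exists e. forall g. exists z1. forall x1. forall a. exists h. (S(e) | ~S(g) | L(z1,z1) & L(x1,x1) & S(h) & L(a,a))
The prefix is exists e forall g exists z1 forall x1 forall a exists h: 3 universal, 3 existential.

3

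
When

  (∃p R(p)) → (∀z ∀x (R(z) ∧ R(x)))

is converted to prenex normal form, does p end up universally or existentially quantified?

First replace A → B with ¬A ∨ B.
  ¬(∃p R(p)) ∨ (∀z ∀x (R(z) ∧ R(x)))
Drive negations inward (¬∀x A ≡ ∃x ¬A, ¬∃x A ≡ ∀x ¬A, De Morgan for ∧/∨):
  (∀p ¬R(p)) ∨ (∀z ∀x (R(z) ∧ R(x)))
Pull the quantifiers to the front (each side's bound variable is not free in the other side):
  ∀p ∀z ∀x (¬R(p) ∨ R(z) ∧ R(x))
The quantifier ∃p sits under an odd number of negations (counting the antecedent side of each →), so it flips to ∀p.

universal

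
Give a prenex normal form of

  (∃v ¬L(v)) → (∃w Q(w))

∀v ∃w (L(v) ∨ Q(w))

First replace A → B with ¬A ∨ B.
  ¬(∃v ¬L(v)) ∨ (∃w Q(w))
Push ¬ through the quantifiers and connectives to reach negation normal form:
  (∀v L(v)) ∨ (∃w Q(w))
All bound variables are already distinct, so no renaming is needed.
Pull the quantifiers to the front (each side's bound variable is not free in the other side):
  ∀v ∃w (L(v) ∨ Q(w))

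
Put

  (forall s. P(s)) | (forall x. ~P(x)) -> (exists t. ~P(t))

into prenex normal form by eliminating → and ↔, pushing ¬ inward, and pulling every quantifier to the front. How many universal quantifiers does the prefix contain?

0

Rewrite implications/biconditionals: A → B as ¬A ∨ B.
  ~((forall s. P(s)) | (forall x. ~P(x))) | (exists t. ~P(t))
Push ¬ through the quantifiers and connectives to reach negation normal form:
  (exists s. ~P(s)) & (exists x. P(x)) | (exists t. ~P(t))
Pull the quantifiers to the front (each side's bound variable is not free in the other side):
  exists s. exists x. exists t. (~P(s) & P(x) | ~P(t))
The prefix is exists s exists x exists t: 0 universal, 3 existential.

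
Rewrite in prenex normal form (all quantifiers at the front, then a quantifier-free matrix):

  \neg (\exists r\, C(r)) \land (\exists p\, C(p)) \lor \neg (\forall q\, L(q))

Move each ¬ inward, flipping quantifiers it crosses:
  (\forall r\, \neg C(r)) \land (\exists p\, C(p)) \lor (\exists q\, \neg L(q))
All bound variables are already distinct, so no renaming is needed.
Finally move all quantifiers to the prefix:
  \forall r\, \exists p\, \exists q\, (\neg C(r) \land C(p) \lor \neg L(q))

\forall r\, \exists p\, \exists q\, (\neg C(r) \land C(p) \lor \neg L(q))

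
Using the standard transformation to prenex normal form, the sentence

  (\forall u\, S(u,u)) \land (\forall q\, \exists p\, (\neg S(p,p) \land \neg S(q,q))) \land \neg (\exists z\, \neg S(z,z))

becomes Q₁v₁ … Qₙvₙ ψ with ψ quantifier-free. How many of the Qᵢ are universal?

Move each ¬ inward, flipping quantifiers it crosses:
  (\forall u\, S(u,u)) \land (\forall q\, \exists p\, (\neg S(p,p) \land \neg S(q,q))) \land (\forall z\, S(z,z))
All bound variables are already distinct, so no renaming is needed.
Extract every quantifier outward, since the variables are now distinct and don't occur free across branches:
  \forall u\, \forall q\, \exists p\, \forall z\, (S(u,u) \land \neg S(p,p) \land \neg S(q,q) \land S(z,z))
The prefix is \forall u \forall q \exists p \forall z: 3 universal, 1 existential.

3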